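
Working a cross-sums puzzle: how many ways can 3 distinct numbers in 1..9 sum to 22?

3 distinct digits from 1–9 sum between 6 and 24.
Enumerating: {5,8,9}, {6,7,9}.

2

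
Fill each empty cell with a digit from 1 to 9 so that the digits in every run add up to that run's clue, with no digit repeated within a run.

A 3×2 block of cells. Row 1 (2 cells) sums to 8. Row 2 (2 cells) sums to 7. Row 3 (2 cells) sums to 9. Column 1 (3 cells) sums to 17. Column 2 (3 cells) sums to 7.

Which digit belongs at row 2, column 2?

7 in 3 cells must be {1,2,4}.
Nothing is forced directly, so branch on (3,2), whose candidates are 1 or 2 or 4. If (3,2) = 2: that forces (1,2) = 1, (2,2) = 4, (3,1) = 7, after which (1,1) would have to be in {7} for the 8 across but in {1,2,4,6,8,9} for the 17 down — contradiction. If (3,2) = 4: that forces (3,1) = 5, (1,1) = 3, after which (1,2) would have to be in {5} for the 8 across but in {1,2} for the 7 down — contradiction. So (3,2) = 1.
Given what's placed, (1,2) must be 2 to fit the 8 across and 7 down.
(2,2) = 7 − 3 = 4 completes the 7 down.
(3,1) = 9 − 1 = 8 completes the 9 across.
(1,1) = 8 − 2 = 6 completes the 8 across.
(2,1) = 7 − 4 = 3 completes the 7 across.

4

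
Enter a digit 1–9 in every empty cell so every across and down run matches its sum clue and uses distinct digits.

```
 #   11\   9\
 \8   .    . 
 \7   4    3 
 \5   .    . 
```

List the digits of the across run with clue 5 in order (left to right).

1 4

Nothing is forced directly, so branch on R3C1, whose candidates are 1 or 2. If R3C1 = 2: that forces R1C1 = 5, after which R1C2 would have to be in {3} for the 8 across but in {1,2,4,5} for the 9 down — contradiction. So R3C1 = 1.
R1C1 = 11 − 5 = 6 completes the 11 down.
R1C2 = 8 − 6 = 2 completes the 8 across.
R3C2 = 5 − 1 = 4 completes the 5 across.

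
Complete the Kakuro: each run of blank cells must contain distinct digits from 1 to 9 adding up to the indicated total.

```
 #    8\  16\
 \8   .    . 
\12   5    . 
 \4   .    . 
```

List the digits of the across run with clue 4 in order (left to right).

1 3

4 in 2 cells must be {1,3}.
R2C2 = 12 − 5 = 7 completes the 12 across.
Given what's placed, R3C1 must be 1 to fit the 4 across and 8 down.
R3C2 = 4 − 1 = 3 completes the 4 across.
R1C1 = 8 − 6 = 2 completes the 8 down.
R1C2 = 8 − 2 = 6 completes the 8 across.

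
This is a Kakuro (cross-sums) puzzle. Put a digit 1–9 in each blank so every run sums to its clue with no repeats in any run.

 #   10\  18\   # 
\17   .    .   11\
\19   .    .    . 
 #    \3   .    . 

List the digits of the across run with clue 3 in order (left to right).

1, 2

17 in 2 cells must be {8,9}; 3 in 2 cells must be {1,2}.
The 3 across and the 11 down share only 2, so R3C3 = 2.
R2C3 = 11 − 2 = 9 completes the 11 down.
R3C2 = 3 − 2 = 1 completes the 3 across.
R2C2 = 8: the only remaining digit allowed by both the 19 across and the 18 down.
R1C2 = 18 − 9 = 9 completes the 18 down.
R2C1 = 19 − 17 = 2 completes the 19 across.
R1C1 = 17 − 9 = 8 completes the 17 across.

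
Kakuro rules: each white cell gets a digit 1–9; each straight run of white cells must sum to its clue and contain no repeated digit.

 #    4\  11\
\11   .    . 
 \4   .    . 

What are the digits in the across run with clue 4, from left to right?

1 3

4 in 2 cells must be {1,3}.
The 11 across and the 4 down share only 3, so R1C1 = 3.
R1C2 = 11 − 3 = 8 completes the 11 across.
R2C1 = 4 − 3 = 1 completes the 4 down.
R2C2 = 4 − 1 = 3 completes the 4 across.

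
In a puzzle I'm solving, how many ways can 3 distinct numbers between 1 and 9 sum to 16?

8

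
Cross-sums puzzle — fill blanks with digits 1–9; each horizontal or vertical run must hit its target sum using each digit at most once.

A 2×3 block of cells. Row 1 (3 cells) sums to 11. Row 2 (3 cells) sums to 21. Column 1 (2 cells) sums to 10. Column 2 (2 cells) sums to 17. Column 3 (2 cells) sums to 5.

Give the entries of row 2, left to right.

17 in 2 cells must be {8,9}.
The 11 across and the 17 down share only 8, so (1,2) = 8.
(2,2) = 17 − 8 = 9 completes the 17 down.
Given what's placed, (2,3) must be 4 to fit the 21 across and 5 down.
(1,3) = 5 − 4 = 1 completes the 5 down.
(2,1) = 21 − 13 = 8 completes the 21 across.
(1,1) = 11 − 9 = 2 completes the 11 across.

8, 9, 4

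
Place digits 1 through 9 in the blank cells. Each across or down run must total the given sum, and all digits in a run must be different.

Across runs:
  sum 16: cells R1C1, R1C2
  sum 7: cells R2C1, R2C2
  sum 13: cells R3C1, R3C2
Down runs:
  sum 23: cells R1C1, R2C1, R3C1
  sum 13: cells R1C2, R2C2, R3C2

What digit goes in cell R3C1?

16 in 2 cells must be {7,9}; 23 in 3 cells must be {6,8,9}.
The 16 across and the 23 down share only 9, so R1C1 = 9.
R1C2 = 16 − 9 = 7 completes the 16 across.
Given what's placed, R2C1 must be 6 to fit the 7 across and 23 down.
R2C2 = 7 − 6 = 1 completes the 7 across.
R3C1 = 23 − 15 = 8 completes the 23 down.
R3C2 = 13 − 8 = 5 completes the 13 across.

8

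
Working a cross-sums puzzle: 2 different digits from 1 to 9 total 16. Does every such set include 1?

No

The only way to make 16 from 2 distinct digits is {7,9}, which does not contain 1.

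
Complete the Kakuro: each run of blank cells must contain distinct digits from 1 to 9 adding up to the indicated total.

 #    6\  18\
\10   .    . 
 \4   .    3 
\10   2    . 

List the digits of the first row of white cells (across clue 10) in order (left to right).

3 7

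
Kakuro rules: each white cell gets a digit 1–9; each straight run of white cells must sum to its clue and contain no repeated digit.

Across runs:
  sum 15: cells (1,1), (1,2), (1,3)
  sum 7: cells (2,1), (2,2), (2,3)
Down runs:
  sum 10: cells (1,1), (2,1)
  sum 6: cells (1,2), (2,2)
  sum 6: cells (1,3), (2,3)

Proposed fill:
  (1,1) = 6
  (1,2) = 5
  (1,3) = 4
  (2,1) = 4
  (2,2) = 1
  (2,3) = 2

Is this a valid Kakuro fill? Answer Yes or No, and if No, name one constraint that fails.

Across: 6+5+4=15; 4+1+2=7. Down: 6+4=10; 5+1=6; 4+2=6. No digit repeats within any run.

Yes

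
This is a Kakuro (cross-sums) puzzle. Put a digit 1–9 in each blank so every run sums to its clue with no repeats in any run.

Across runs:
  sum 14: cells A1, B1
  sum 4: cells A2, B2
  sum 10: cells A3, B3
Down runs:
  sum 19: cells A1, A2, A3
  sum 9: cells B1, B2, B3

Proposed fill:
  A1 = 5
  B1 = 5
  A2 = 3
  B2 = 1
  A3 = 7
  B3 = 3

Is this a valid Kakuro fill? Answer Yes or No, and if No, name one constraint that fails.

No — the across run A1–B1 sums to 10, not 14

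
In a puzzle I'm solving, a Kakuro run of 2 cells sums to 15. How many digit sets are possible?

2

2 distinct digits from 1–9 sum between 3 and 17.
Enumerating: {6,9}, {7,8}.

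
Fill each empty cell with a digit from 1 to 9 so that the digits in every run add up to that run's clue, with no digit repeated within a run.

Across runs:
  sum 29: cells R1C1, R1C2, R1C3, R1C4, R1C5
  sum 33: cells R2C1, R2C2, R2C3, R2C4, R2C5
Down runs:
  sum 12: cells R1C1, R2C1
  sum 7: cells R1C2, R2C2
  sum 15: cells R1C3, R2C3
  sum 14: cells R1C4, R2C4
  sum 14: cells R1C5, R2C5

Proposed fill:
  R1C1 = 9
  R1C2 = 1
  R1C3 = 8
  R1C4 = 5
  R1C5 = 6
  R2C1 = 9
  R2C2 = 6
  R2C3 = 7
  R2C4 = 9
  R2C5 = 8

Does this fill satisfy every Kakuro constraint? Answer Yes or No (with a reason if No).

No — the across run R2C1–R2C5 sums to 39, not 33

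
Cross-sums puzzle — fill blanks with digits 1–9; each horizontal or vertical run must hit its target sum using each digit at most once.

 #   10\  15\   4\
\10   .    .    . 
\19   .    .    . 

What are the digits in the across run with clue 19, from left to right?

7 9 3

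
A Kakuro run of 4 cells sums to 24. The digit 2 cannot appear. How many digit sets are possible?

6

4 distinct digits from 1–9 sum between 10 and 30.
Dropping sets that contain 2.
Enumerating: {1,6,8,9}, {3,4,8,9}, {3,5,7,9}, {3,6,7,8}, {4,5,6,9}, {4,5,7,8}.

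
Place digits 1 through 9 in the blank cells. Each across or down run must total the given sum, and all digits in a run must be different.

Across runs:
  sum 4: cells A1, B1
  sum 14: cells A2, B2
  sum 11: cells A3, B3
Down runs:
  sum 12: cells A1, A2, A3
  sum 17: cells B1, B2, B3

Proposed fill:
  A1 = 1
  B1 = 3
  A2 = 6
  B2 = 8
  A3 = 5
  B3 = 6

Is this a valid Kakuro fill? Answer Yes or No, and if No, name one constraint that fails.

Across: 1+3=4; 6+8=14; 5+6=11. Down: 1+6+5=12; 3+8+6=17. No digit repeats within any run.

Yes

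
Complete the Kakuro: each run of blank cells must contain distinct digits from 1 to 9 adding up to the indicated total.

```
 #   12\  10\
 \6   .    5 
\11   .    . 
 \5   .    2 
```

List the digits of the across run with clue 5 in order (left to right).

R1C1 = 6 − 5 = 1 completes the 6 across.
R2C2 = 10 − 7 = 3 completes the 10 down.
R3C1 = 5 − 2 = 3 completes the 5 across.
R2C1 = 11 − 3 = 8 completes the 11 across.

3 2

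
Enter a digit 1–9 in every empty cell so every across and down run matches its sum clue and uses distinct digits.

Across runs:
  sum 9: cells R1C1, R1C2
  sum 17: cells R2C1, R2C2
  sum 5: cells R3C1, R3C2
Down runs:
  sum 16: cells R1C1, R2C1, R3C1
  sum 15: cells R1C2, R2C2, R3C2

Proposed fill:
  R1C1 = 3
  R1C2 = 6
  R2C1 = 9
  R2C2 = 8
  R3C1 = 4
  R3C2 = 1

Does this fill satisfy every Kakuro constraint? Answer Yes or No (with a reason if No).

Yes

Across: 3+6=9; 9+8=17; 4+1=5. Down: 3+9+4=16; 6+8+1=15. No digit repeats within any run.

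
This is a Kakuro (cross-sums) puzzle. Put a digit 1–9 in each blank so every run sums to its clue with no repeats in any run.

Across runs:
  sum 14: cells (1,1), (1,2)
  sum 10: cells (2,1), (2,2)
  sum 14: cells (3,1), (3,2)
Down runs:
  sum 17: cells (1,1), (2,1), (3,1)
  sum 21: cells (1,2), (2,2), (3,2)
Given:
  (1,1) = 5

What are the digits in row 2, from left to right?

3, 7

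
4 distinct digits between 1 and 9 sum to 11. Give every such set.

4 distinct digits from 1–9 sum between 10 and 30.
Only one set works: {1,2,3,5}.

{1,2,3,5}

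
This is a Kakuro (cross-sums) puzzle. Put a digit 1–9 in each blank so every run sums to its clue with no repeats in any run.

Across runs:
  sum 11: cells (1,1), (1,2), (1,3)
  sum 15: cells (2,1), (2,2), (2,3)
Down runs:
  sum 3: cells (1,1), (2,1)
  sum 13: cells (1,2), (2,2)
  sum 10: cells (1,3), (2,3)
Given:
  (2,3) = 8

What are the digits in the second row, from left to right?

3 in 2 cells must be {1,2}.
(1,3) = 10 − 8 = 2 completes the 10 down.
(1,1) = 1: the only remaining digit allowed by both the 11 across and the 3 down.
(1,2) = 11 − 3 = 8 completes the 11 across.
(2,1) = 3 − 1 = 2 completes the 3 down.
(2,2) = 15 − 10 = 5 completes the 15 across.

2, 5, 8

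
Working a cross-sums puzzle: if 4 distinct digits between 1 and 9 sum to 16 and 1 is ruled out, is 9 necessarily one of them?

Counterexample: {2,3,4,7} sums to 16 under that restriction without using 9.

No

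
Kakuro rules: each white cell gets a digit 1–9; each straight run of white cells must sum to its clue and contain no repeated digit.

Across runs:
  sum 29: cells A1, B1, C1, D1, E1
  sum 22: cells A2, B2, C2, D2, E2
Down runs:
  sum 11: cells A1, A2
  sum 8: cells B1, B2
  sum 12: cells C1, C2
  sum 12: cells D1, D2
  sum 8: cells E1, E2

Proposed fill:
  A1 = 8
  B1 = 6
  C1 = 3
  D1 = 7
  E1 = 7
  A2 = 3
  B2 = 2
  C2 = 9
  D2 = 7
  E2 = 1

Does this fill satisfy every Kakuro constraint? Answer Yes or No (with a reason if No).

No — the down run D1–D2 sums to 14, not 12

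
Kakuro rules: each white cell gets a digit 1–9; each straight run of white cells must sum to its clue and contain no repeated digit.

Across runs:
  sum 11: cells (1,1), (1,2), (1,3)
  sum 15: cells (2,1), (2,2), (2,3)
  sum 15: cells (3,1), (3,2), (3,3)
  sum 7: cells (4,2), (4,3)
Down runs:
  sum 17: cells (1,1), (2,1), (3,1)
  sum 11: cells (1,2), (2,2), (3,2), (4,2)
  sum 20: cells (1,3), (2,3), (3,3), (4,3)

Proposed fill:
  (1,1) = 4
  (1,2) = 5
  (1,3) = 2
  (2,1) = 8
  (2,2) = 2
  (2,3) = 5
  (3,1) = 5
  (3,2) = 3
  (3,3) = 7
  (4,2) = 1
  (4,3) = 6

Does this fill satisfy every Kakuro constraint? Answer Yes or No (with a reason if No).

Yes

Across: 4+5+2=11; 8+2+5=15; 5+3+7=15; 1+6=7. Down: 4+8+5=17; 5+2+3+1=11; 2+5+7+6=20. No digit repeats within any run.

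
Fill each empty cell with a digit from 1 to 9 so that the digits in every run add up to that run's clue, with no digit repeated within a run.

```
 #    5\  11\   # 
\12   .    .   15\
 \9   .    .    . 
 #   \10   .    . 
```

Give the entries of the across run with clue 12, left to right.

4, 8

The 9 across and the 15 down share only 6, so R2C3 = 6.
R3C3 = 15 − 6 = 9 completes the 15 down.
R3C2 = 10 − 9 = 1 completes the 10 across.
R2C2 = 2: the only remaining digit allowed by both the 9 across and the 11 down.
R1C2 = 11 − 3 = 8 completes the 11 down.
R2C1 = 9 − 8 = 1 completes the 9 across.
R1C1 = 12 − 8 = 4 completes the 12 across.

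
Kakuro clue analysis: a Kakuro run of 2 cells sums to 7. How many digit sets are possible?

2 distinct digits from 1–9 sum between 3 and 17.
Enumerating: {1,6}, {2,5}, {3,4}.

3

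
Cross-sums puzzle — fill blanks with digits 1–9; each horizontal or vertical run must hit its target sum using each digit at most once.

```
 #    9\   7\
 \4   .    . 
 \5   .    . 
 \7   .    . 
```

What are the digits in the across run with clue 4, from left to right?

4 in 2 cells must be {1,3}; 7 in 3 cells must be {1,2,4}.
The 4 across and the 7 down share only 1, so R1C2 = 1.
R1C1 = 4 − 1 = 3 completes the 4 across.
Nothing is forced directly, so branch on R2C2, whose candidates are 2 or 4. If R2C2 = 2: then R2C1 would have to be in {3} for the 5 across but in {1,2,4,5} for the 9 down — contradiction. So R2C2 = 4.
R2C1 = 5 − 4 = 1 completes the 5 across.
R3C1 = 9 − 4 = 5 completes the 9 down.
R3C2 = 7 − 5 = 2 completes the 7 across.

3 1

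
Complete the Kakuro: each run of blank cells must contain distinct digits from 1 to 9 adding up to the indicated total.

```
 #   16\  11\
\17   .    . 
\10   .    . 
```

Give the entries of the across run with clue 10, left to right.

7, 3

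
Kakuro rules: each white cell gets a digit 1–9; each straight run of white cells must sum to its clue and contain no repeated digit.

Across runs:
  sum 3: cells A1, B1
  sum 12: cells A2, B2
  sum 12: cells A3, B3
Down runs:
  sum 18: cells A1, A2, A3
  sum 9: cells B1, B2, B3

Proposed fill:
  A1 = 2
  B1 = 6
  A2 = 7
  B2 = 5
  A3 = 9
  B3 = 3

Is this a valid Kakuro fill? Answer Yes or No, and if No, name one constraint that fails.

No — the across run A1–B1 sums to 8, not 3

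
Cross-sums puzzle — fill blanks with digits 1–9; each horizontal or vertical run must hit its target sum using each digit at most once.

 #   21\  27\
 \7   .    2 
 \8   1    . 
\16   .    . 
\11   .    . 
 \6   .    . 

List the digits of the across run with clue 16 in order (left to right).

7 9

16 in 2 cells must be {7,9}.
R1C1 = 7 − 2 = 5 completes the 7 across.
R2C2 = 8 − 1 = 7 completes the 8 across.
Given what's placed, R3C2 must be 9 to fit the 16 across and 27 down.
R3C1 = 16 − 9 = 7 completes the 16 across.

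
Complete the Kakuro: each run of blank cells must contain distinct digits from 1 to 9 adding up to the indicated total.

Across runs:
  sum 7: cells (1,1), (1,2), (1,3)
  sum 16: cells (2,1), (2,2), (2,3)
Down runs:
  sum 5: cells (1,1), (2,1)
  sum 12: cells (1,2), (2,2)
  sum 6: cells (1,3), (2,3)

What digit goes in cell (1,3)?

7 in 3 cells must be {1,2,4}.
The 7 across and the 12 down share only 4, so (1,2) = 4.
(2,2) = 12 − 4 = 8 completes the 12 down.
Nothing is forced directly, so branch on (1,1), whose candidates are 1 or 2. If (1,1) = 1: that forces (1,3) = 2, after which (2,1) would have to be in {1,2,3,5,6,7} for the 16 across but in {4} for the 5 down — contradiction. So (1,1) = 2.
(1,3) = 7 − 6 = 1 completes the 7 across.
(2,1) = 5 − 2 = 3 completes the 5 down.
(2,3) = 16 − 11 = 5 completes the 16 across.

1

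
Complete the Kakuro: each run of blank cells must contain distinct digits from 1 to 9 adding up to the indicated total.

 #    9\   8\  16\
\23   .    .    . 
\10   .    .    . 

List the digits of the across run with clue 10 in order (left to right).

1 2 7

23 in 3 cells must be {6,8,9}; 16 in 2 cells must be {7,9}.
The 23 across and the 8 down share only 6, so R1C2 = 6.
Given what's placed, R1C3 must be 9 to fit the 23 across and 16 down.
R2C2 = 8 − 6 = 2 completes the 8 down.
R2C3 = 16 − 9 = 7 completes the 16 down.
R1C1 = 23 − 15 = 8 completes the 23 across.
R2C1 = 10 − 9 = 1 completes the 10 across.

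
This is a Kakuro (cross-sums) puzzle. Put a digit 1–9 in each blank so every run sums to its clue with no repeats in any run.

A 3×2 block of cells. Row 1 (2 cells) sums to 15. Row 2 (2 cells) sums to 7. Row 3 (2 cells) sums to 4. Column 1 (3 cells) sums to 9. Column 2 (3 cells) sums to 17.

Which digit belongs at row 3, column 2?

4 in 2 cells must be {1,3}.
The 15 across and the 9 down share only 6, so (1,1) = 6.
(1,2) = 15 − 6 = 9 completes the 15 across.
Given what's placed, (3,1) must be 1 to fit the 4 across and 9 down.
(3,2) = 4 − 1 = 3 completes the 4 across.
(2,1) = 9 − 7 = 2 completes the 9 down.
(2,2) = 7 − 2 = 5 completes the 7 across.

3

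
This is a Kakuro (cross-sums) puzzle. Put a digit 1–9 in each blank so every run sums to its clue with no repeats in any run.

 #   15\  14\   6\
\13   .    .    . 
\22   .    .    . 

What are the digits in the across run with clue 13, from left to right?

7 5 1

The 22 across and the 6 down share only 5, so R2C3 = 5.
R1C3 = 6 − 5 = 1 completes the 6 down.
Nothing is forced directly, so branch on R2C1, whose candidates are 8 or 9. If R2C1 = 9: then R1C1 would have to be in {3,4,5,7,8,9} for the 13 across but in {6} for the 15 down — contradiction. So R2C1 = 8.
R1C1 = 15 − 8 = 7 completes the 15 down.
R1C2 = 13 − 8 = 5 completes the 13 across.
R2C2 = 22 − 13 = 9 completes the 22 across.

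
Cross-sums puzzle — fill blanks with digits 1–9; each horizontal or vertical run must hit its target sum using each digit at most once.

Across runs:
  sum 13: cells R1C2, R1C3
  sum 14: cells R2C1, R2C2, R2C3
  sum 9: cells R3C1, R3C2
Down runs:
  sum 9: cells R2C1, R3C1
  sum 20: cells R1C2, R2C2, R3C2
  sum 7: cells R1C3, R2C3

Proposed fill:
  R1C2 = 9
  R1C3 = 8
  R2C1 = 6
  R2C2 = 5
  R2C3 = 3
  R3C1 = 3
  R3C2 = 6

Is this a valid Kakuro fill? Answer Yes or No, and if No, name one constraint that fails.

No — the down run R1C3–R2C3 sums to 11, not 7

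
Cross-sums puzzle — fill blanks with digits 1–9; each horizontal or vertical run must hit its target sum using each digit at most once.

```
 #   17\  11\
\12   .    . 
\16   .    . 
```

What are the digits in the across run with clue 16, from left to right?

9 7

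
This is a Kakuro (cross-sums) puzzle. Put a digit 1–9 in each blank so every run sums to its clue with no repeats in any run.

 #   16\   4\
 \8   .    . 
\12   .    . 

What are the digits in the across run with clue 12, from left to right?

9, 3

16 in 2 cells must be {7,9}; 4 in 2 cells must be {1,3}.
The 8 across and the 16 down share only 7, so R1C1 = 7.
R1C2 = 8 − 7 = 1 completes the 8 across.
R2C1 = 16 − 7 = 9 completes the 16 down.
R2C2 = 12 − 9 = 3 completes the 12 across.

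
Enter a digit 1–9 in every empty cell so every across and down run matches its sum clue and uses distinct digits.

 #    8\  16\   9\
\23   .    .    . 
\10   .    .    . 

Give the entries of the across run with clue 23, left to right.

6 9 8

23 in 3 cells must be {6,8,9}; 16 in 2 cells must be {7,9}.
The 23 across and the 8 down share only 6, so R1C1 = 6.
Given what's placed, R1C2 must be 9 to fit the 23 across and 16 down.
R1C3 = 23 − 15 = 8 completes the 23 across.
R2C1 = 8 − 6 = 2 completes the 8 down.
R2C2 = 16 − 9 = 7 completes the 16 down.
R2C3 = 10 − 9 = 1 completes the 10 across.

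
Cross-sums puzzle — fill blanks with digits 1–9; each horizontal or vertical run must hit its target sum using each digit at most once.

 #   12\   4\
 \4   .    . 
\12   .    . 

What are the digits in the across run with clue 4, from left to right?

3 1

4 in 2 cells must be {1,3}.
The 4 across and the 12 down share only 3, so R1C1 = 3.
R1C2 = 4 − 3 = 1 completes the 4 across.
R2C1 = 12 − 3 = 9 completes the 12 down.
R2C2 = 12 − 9 = 3 completes the 12 across.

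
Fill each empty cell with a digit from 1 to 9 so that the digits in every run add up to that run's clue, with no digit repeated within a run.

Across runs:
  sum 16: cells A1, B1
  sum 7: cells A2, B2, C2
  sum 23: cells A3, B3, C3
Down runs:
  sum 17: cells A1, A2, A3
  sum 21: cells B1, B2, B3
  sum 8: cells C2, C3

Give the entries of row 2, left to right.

16 in 2 cells must be {7,9}; 7 in 3 cells must be {1,2,4}; 23 in 3 cells must be {6,8,9}.
Only 4 fits B2 under both its across sum 7 and down sum 21.
The 23 across and the 8 down share only 6, so C3 = 6.
B1 = 9: the only remaining digit allowed by both the 16 across and the 21 down.
C2 = 8 − 6 = 2 completes the 8 down.
B3 = 21 − 13 = 8 completes the 21 down.
A1 = 16 − 9 = 7 completes the 16 across.
A2 = 7 − 6 = 1 completes the 7 across.

1 4 2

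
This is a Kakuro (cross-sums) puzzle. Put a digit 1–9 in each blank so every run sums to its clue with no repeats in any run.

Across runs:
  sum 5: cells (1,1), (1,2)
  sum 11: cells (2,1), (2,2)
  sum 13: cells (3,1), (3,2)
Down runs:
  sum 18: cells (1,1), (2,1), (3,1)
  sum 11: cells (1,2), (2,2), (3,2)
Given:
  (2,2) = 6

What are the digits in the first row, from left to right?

(2,1) = 11 − 6 = 5 completes the 11 across.
Given what's placed, (3,2) must be 4 to fit the 13 across and 11 down.
(1,1) = 4: the only remaining digit allowed by both the 5 across and the 18 down.
(1,2) = 5 − 4 = 1 completes the 5 across.
(3,1) = 13 − 4 = 9 completes the 13 across.

4 1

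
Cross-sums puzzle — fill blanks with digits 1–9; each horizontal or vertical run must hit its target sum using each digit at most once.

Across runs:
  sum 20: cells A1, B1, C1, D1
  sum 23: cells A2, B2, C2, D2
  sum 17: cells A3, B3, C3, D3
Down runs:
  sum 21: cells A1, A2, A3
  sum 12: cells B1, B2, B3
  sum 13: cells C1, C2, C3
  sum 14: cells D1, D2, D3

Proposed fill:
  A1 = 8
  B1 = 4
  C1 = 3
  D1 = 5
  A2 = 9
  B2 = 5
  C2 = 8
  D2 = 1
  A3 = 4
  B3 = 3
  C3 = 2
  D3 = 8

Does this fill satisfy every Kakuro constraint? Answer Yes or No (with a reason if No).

Yes

Across: 8+4+3+5=20; 9+5+8+1=23; 4+3+2+8=17. Down: 8+9+4=21; 4+5+3=12; 3+8+2=13; 5+1+8=14. No digit repeats within any run.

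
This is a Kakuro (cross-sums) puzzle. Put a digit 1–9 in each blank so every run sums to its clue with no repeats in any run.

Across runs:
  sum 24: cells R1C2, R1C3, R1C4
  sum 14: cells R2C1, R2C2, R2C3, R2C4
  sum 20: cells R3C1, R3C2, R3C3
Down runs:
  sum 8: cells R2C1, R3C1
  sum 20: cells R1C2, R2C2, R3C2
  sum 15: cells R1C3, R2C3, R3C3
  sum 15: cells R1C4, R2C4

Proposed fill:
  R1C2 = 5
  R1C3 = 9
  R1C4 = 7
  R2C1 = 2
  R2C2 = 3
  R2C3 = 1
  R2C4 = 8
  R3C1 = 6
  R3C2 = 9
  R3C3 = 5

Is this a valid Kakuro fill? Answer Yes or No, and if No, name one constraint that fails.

No — the across run R1C2–R1C4 sums to 21, not 24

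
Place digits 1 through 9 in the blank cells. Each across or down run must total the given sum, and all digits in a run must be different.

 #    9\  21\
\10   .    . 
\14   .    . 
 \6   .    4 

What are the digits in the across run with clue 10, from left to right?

1 9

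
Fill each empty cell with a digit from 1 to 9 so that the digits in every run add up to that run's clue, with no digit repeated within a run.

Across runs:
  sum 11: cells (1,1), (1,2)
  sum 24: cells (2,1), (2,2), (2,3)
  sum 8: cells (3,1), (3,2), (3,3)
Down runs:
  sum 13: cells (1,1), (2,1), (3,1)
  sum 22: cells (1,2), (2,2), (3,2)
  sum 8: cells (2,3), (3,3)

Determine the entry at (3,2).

24 in 3 cells must be {7,8,9}.
Only 7 fits (2,3) under both its across sum 24 and down sum 8.
The 8 across and the 22 down share only 5, so (3,2) = 5.

5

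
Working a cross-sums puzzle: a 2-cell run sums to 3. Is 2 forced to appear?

The only way to make 3 from 2 distinct digits is {1,2}, which contains 2.

Yes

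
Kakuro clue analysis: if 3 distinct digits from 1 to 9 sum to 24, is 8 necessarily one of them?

The only way to make 24 from 3 distinct digits is {7,8,9}, which contains 8.

Yes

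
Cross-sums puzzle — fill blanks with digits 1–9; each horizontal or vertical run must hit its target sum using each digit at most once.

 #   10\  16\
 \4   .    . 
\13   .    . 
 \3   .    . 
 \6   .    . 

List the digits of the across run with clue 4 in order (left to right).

3 1

4 in 2 cells must be {1,3}; 3 in 2 cells must be {1,2}; 10 in 4 cells must be {1,2,3,4}.
Only 4 fits R2C1 under both its across sum 13 and down sum 10.
R2C2 = 13 − 4 = 9 completes the 13 across.
Given what's placed, R1C2 must be 1 to fit the 4 across and 16 down.
R3C2 = 2: the only remaining digit allowed by both the 3 across and the 16 down.
R4C2 = 16 − 12 = 4 completes the 16 down.
R1C1 = 4 − 1 = 3 completes the 4 across.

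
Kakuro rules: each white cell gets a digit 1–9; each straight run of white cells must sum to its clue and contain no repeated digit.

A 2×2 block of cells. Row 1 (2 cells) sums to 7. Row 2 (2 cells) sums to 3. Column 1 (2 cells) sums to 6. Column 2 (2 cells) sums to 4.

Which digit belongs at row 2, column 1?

3 in 2 cells must be {1,2}; 4 in 2 cells must be {1,3}.
The 3 across and the 4 down share only 1, so (2,2) = 1.
(1,2) = 4 − 1 = 3 completes the 4 down.
(2,1) = 3 − 1 = 2 completes the 3 across.
(1,1) = 7 − 3 = 4 completes the 7 across.

2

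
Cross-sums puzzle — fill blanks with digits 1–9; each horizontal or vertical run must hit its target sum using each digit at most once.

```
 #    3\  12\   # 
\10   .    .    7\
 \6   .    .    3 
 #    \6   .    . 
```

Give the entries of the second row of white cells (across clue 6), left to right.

2, 1, 3

6 in 3 cells must be {1,2,3}; 3 in 2 cells must be {1,2}.
R3C3 = 7 − 3 = 4 completes the 7 down.
R3C2 = 6 − 4 = 2 completes the 6 across.
Given what's placed, R2C2 must be 1 to fit the 6 across and 12 down.
R1C2 = 12 − 3 = 9 completes the 12 down.
R2C1 = 6 − 4 = 2 completes the 6 across.
R1C1 = 10 − 9 = 1 completes the 10 across.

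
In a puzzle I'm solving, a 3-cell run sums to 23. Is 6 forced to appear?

Yes

The only way to make 23 from 3 distinct digits is {6,8,9}, which contains 6.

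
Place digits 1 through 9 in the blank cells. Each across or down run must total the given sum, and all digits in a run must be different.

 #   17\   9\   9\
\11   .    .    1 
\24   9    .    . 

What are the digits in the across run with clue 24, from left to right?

9 7 8

24 in 3 cells must be {7,8,9}; 17 in 2 cells must be {8,9}.
R1C1 = 17 − 9 = 8 completes the 17 down.
R1C2 = 11 − 9 = 2 completes the 11 across.
R2C2 = 9 − 2 = 7 completes the 9 down.
R2C3 = 24 − 16 = 8 completes the 24 across.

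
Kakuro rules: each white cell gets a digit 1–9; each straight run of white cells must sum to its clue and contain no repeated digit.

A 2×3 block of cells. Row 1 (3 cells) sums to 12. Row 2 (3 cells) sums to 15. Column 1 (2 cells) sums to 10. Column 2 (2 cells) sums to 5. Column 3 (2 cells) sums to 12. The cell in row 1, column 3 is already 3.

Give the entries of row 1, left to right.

(2,3) = 12 − 3 = 9 completes the 12 down.
No cell is forced outright now. (2,1) can only be 1 or 2 or 4 (the digits allowed by both its 15 across and its 10 down). If (2,1) = 1: then (1,1) would have to be in {1,2,4,5,7,8} for the 12 across but in {9} for the 10 down — contradiction. If (2,1) = 4: then (1,1) would have to be in {1,2,4,5,7,8} for the 12 across but in {6} for the 10 down — contradiction. So (2,1) = 2.
(1,1) = 10 − 2 = 8 completes the 10 down.
(1,2) = 12 − 11 = 1 completes the 12 across.
(2,2) = 15 − 11 = 4 completes the 15 across.

8 1 3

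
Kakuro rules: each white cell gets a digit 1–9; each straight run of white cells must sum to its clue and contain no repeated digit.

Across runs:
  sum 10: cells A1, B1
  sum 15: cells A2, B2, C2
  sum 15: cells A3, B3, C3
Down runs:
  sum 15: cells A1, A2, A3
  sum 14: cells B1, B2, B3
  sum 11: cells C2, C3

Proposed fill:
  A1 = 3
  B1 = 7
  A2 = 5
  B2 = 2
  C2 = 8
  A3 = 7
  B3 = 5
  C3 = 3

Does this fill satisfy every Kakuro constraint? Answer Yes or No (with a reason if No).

Yes

Across: 3+7=10; 5+2+8=15; 7+5+3=15. Down: 3+5+7=15; 7+2+5=14; 8+3=11. No digit repeats within any run.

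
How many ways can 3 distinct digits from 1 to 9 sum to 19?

3 distinct digits from 1–9 sum between 6 and 24.
Enumerating: {2,8,9}, {3,7,9}, {4,6,9}, {4,7,8}, {5,6,8}.

5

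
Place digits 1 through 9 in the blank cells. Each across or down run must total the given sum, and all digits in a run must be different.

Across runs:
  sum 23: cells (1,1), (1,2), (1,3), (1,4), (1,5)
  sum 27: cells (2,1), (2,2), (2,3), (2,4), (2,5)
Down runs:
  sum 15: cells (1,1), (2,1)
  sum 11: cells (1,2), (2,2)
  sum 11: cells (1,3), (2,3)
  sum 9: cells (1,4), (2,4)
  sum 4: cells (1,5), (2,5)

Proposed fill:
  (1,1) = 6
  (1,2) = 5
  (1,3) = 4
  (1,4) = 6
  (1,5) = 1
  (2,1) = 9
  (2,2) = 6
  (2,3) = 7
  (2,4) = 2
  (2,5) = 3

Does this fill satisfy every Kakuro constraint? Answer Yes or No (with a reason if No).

No — the down run (1,4)–(2,4) sums to 8, not 9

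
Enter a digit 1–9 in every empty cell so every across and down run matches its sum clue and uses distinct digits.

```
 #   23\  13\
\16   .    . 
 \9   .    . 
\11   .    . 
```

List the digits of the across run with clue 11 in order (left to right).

6, 5

16 in 2 cells must be {7,9}; 23 in 3 cells must be {6,8,9}.
The 16 across and the 23 down share only 9, so R1C1 = 9.
R1C2 = 16 − 9 = 7 completes the 16 across.
Nothing is forced directly, so branch on R2C1, whose candidates are 6 or 8. If R2C1 = 6: then R2C2 would have to be in {3} for the 9 across but in {1,2,4,5} for the 13 down — contradiction. So R2C1 = 8.
R2C2 = 9 − 8 = 1 completes the 9 across.
R3C1 = 23 − 17 = 6 completes the 23 down.
R3C2 = 11 − 6 = 5 completes the 11 across.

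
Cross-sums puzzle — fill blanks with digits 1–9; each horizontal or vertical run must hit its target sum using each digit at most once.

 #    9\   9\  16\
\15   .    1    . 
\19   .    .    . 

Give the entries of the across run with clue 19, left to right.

4, 8, 7

16 in 2 cells must be {7,9}.
R1C3 = 9: the only remaining digit allowed by both the 15 across and the 16 down.
R2C2 = 9 − 1 = 8 completes the 9 down.
R2C3 = 16 − 9 = 7 completes the 16 down.
R1C1 = 15 − 10 = 5 completes the 15 across.
R2C1 = 19 − 15 = 4 completes the 19 across.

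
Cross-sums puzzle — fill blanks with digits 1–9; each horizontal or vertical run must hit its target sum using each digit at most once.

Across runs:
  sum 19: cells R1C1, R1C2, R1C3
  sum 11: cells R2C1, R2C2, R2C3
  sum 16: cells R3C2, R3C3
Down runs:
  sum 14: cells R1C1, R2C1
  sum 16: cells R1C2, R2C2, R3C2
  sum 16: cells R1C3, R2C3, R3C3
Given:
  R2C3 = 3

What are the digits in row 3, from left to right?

9, 7

16 in 2 cells must be {7,9}.
Given what's placed, R2C1 must be 6 to fit the 11 across and 14 down.
R2C2 = 11 − 9 = 2 completes the 11 across.
R3C2 = 9: the only remaining digit allowed by both the 16 across and the 16 down.
R3C3 = 16 − 9 = 7 completes the 16 across.
R1C1 = 14 − 6 = 8 completes the 14 down.
R1C2 = 16 − 11 = 5 completes the 16 down.
R1C3 = 19 − 13 = 6 completes the 19 across.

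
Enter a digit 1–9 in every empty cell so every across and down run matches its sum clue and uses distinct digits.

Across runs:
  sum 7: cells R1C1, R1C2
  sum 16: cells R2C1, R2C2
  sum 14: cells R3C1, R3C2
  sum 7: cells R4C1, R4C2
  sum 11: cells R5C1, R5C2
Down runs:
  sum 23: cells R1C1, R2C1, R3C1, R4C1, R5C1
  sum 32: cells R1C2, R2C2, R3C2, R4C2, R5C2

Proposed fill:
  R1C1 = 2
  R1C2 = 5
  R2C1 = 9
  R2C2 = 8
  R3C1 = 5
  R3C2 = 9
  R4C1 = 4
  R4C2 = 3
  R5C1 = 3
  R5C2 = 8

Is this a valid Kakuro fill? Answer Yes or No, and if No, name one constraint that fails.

No — the across run R2C1–R2C2 sums to 17, not 16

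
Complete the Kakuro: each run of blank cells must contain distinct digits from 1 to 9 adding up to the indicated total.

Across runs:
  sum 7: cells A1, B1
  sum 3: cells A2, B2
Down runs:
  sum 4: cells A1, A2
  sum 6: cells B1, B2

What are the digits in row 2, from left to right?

3 in 2 cells must be {1,2}; 4 in 2 cells must be {1,3}.
The 3 across and the 4 down share only 1, so A2 = 1.
B2 = 3 − 1 = 2 completes the 3 across.
A1 = 4 − 1 = 3 completes the 4 down.
B1 = 7 − 3 = 4 completes the 7 across.

1 2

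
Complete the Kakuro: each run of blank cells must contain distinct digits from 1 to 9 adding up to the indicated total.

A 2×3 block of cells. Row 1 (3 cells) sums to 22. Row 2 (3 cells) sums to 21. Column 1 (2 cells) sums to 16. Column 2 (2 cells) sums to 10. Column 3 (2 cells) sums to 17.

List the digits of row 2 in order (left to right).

16 in 2 cells must be {7,9}; 17 in 2 cells must be {8,9}.
Nothing is forced directly, so branch on (1,3), whose candidates are 8 or 9. If (1,3) = 8: that forces (1,1) = 9, after which (1,2) would have to be in {5} for the 22 across but in {1,2,3,4,6,7,8,9} for the 10 down — contradiction. So (1,3) = 9.
Given what's placed, (1,1) must be 7 to fit the 22 across and 16 down.
(1,2) = 22 − 16 = 6 completes the 22 across.
(2,1) = 16 − 7 = 9 completes the 16 down.
(2,2) = 10 − 6 = 4 completes the 10 down.
(2,3) = 21 − 13 = 8 completes the 21 across.

9 4 8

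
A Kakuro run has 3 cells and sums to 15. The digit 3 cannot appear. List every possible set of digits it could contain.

3 distinct digits from 1–9 sum between 6 and 24.
Dropping sets that contain 3.

{1,5,9}; {1,6,8}; {2,4,9}; {2,5,8}; {2,6,7}; {4,5,6}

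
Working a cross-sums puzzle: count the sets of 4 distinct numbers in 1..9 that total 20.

4 distinct digits from 1–9 sum between 10 and 30.

12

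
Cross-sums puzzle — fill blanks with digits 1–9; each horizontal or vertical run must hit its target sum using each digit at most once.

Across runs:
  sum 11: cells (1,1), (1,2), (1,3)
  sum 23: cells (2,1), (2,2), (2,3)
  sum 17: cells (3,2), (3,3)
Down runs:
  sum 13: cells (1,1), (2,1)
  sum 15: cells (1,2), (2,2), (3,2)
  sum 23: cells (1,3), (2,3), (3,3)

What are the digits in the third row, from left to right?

23 in 3 cells must be {6,8,9}; 17 in 2 cells must be {8,9}.
Nothing is forced directly, so branch on (1,3), whose candidates are 6 or 8. If (1,3) = 8: then (1,1) would have to be in {1,2} for the 11 across but in {4,5,6,7,8,9} for the 13 down — contradiction. So (1,3) = 6.
Given what's placed, (1,1) must be 4 to fit the 11 across and 13 down.
(1,2) = 11 − 10 = 1 completes the 11 across.
(2,1) = 13 − 4 = 9 completes the 13 down.
(2,3) = 8: the only remaining digit allowed by both the 23 across and the 23 down.
(3,3) = 23 − 14 = 9 completes the 23 down.
(2,2) = 23 − 17 = 6 completes the 23 across.
(3,2) = 17 − 9 = 8 completes the 17 across.

8 9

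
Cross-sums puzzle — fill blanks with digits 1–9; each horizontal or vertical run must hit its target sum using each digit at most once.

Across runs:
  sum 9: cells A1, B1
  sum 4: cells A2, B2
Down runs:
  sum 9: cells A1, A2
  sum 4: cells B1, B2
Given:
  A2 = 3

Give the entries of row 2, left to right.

3 1

4 in 2 cells must be {1,3}.
A1 = 9 − 3 = 6 completes the 9 down.
B1 = 9 − 6 = 3 completes the 9 across.
B2 = 4 − 3 = 1 completes the 4 across.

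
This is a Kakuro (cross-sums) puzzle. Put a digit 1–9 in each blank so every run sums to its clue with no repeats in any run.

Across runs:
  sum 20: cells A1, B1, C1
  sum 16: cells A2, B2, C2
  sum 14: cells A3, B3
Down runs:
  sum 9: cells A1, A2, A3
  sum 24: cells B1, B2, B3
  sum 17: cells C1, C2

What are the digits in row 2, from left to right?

24 in 3 cells must be {7,8,9}; 17 in 2 cells must be {8,9}.
Nothing is forced directly, so branch on A3, whose candidates are 5 or 6. If A3 = 6: then A1 would have to be in {3,4,5,6,7,8,9} for the 20 across but in {1,2} for the 9 down — contradiction. So A3 = 5.
Given what's placed, A1 must be 3 to fit the 20 across and 9 down.
A2 = 9 − 8 = 1 completes the 9 down.
B3 = 14 − 5 = 9 completes the 14 across.
B1 = 8: the only remaining digit allowed by both the 20 across and the 24 down.
C1 = 20 − 11 = 9 completes the 20 across.
B2 = 24 − 17 = 7 completes the 24 down.
C2 = 16 − 8 = 8 completes the 16 across.

1 7 8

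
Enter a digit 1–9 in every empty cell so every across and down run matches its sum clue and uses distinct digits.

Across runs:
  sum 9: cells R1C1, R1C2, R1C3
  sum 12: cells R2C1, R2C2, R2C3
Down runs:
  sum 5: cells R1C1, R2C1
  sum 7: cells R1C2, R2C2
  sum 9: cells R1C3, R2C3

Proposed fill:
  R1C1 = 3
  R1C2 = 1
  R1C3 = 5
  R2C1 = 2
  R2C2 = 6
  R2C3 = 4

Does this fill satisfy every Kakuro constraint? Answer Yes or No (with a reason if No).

Across: 3+1+5=9; 2+6+4=12. Down: 3+2=5; 1+6=7; 5+4=9. No digit repeats within any run.

Yes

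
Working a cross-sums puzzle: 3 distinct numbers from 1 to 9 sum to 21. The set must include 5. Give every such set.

{5,7,9}

3 distinct digits from 1–9 sum between 6 and 24.
Keeping only sets containing 5.
Only one set works: {5,7,9}.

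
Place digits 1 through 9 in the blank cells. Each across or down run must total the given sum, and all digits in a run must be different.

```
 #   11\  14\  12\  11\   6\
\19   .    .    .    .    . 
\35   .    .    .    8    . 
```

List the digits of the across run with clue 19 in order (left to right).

2, 8, 5, 3, 1

35 in 5 cells must be {5,6,7,8,9}.
R1C4 = 11 − 8 = 3 completes the 11 down.
Given what's placed, R2C5 must be 5 to fit the 35 across and 6 down.
R1C5 = 6 − 5 = 1 completes the 6 down.
No cell is forced outright now. R2C3 can only be 7 or 9 (the digits allowed by both its 35 across and its 12 down). If R2C3 = 9: then R1C3 would have to be in {2,4,5,6,7,8,9} for the 19 across but in {3} for the 12 down — contradiction. So R2C3 = 7.
R1C3 = 12 − 7 = 5 completes the 12 down.
Nothing is forced directly, so branch on R2C1, whose candidates are 6 or 9. If R2C1 = 6: then R1C1 would have to be in {2,4,6,8} for the 19 across but in {5} for the 11 down — contradiction. So R2C1 = 9.
R1C1 = 11 − 9 = 2 completes the 11 down.
R1C2 = 19 − 11 = 8 completes the 19 across.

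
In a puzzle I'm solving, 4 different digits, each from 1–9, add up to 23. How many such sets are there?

9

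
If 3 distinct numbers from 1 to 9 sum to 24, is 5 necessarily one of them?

The only way to make 24 from 3 distinct digits is {7,8,9}, which does not contain 5.

No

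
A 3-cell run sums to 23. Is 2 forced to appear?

The only way to make 23 from 3 distinct digits is {6,8,9}, which does not contain 2.

No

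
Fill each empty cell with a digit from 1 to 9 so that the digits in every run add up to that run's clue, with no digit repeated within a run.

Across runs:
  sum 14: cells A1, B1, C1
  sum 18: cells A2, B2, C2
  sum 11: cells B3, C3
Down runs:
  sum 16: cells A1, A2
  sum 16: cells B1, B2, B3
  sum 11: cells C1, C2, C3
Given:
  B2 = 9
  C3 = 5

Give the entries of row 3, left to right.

6 5

16 in 2 cells must be {7,9}.
A2 = 7: the only remaining digit allowed by both the 18 across and the 16 down.
C2 = 18 − 16 = 2 completes the 18 across.
B3 = 11 − 5 = 6 completes the 11 across.
A1 = 16 − 7 = 9 completes the 16 down.
B1 = 16 − 15 = 1 completes the 16 down.
C1 = 14 − 10 = 4 completes the 14 across.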